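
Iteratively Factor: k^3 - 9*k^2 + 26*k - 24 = (k - 2)*(k^2 - 7*k + 12) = (k - 4)*(k - 2)*(k - 3)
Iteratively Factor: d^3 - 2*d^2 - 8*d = (d)*(d^2 - 2*d - 8) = d*(d - 4)*(d + 2)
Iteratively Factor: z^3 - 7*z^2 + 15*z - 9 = (z - 1)*(z^2 - 6*z + 9) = (z - 3)*(z - 1)*(z - 3)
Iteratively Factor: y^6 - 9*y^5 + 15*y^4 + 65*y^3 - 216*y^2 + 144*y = (y - 4)*(y^5 - 5*y^4 - 5*y^3 + 45*y^2 - 36*y) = y*(y - 4)*(y^4 - 5*y^3 - 5*y^2 + 45*y - 36) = y*(y - 4)*(y - 3)*(y^3 - 2*y^2 - 11*y + 12) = y*(y - 4)*(y - 3)*(y - 1)*(y^2 - y - 12) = y*(y - 4)^2*(y - 3)*(y - 1)*(y + 3)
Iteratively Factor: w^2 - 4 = (w - 2)*(w + 2)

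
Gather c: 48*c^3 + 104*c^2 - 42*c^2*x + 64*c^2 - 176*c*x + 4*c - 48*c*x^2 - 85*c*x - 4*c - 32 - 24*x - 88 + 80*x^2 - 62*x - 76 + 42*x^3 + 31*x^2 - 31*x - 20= 48*c^3 + c^2*(168 - 42*x) + c*(-48*x^2 - 261*x) + 42*x^3 + 111*x^2 - 117*x - 216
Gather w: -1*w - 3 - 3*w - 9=-4*w - 12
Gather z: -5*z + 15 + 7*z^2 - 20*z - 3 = 7*z^2 - 25*z + 12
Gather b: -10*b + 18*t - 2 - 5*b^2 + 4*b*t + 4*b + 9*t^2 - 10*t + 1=-5*b^2 + b*(4*t - 6) + 9*t^2 + 8*t - 1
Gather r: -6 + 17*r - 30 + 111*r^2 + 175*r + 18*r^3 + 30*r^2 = 18*r^3 + 141*r^2 + 192*r - 36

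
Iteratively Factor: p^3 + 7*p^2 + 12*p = (p)*(p^2 + 7*p + 12) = p*(p + 3)*(p + 4)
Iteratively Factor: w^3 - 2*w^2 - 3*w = (w)*(w^2 - 2*w - 3) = w*(w - 3)*(w + 1)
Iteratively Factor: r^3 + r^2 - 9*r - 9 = (r + 3)*(r^2 - 2*r - 3) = (r + 1)*(r + 3)*(r - 3)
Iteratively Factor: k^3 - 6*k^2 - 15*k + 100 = (k + 4)*(k^2 - 10*k + 25) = (k - 5)*(k + 4)*(k - 5)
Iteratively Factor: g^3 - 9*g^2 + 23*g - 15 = (g - 3)*(g^2 - 6*g + 5) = (g - 5)*(g - 3)*(g - 1)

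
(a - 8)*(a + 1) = a^2 - 7*a - 8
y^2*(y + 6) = y^3 + 6*y^2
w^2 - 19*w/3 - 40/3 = (w - 8)*(w + 5/3)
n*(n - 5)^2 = n^3 - 10*n^2 + 25*n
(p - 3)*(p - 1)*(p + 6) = p^3 + 2*p^2 - 21*p + 18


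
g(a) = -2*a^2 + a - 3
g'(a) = 1 - 4*a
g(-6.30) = -88.68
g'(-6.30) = 26.20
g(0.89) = -3.69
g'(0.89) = -2.56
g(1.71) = -7.14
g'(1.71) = -5.84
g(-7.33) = -117.79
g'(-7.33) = 30.32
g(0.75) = -3.38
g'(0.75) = -2.00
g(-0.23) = -3.34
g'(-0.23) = 1.92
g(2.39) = -12.03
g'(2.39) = -8.56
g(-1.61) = -9.79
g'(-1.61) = 7.44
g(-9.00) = -174.00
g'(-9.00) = 37.00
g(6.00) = -69.00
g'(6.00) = -23.00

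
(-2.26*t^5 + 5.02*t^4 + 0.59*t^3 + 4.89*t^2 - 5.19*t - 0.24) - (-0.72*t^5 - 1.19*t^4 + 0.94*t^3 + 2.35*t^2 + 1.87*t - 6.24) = -1.54*t^5 + 6.21*t^4 - 0.35*t^3 + 2.54*t^2 - 7.06*t + 6.0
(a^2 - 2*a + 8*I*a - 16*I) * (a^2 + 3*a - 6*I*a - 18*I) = a^4 + a^3 + 2*I*a^3 + 42*a^2 + 2*I*a^2 + 48*a - 12*I*a - 288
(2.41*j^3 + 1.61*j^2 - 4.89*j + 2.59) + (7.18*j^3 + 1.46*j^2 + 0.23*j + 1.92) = 9.59*j^3 + 3.07*j^2 - 4.66*j + 4.51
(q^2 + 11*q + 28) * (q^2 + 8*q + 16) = q^4 + 19*q^3 + 132*q^2 + 400*q + 448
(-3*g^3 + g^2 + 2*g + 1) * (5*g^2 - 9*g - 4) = -15*g^5 + 32*g^4 + 13*g^3 - 17*g^2 - 17*g - 4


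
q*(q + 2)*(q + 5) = q^3 + 7*q^2 + 10*q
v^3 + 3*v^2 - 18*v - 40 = (v - 4)*(v + 2)*(v + 5)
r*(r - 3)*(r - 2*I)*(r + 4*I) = r^4 - 3*r^3 + 2*I*r^3 + 8*r^2 - 6*I*r^2 - 24*r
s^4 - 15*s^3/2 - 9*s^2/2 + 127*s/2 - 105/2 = (s - 7)*(s - 5/2)*(s - 1)*(s + 3)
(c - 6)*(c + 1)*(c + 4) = c^3 - c^2 - 26*c - 24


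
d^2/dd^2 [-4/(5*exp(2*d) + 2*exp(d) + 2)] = 8*(-4*(5*exp(d) + 1)^2*exp(d) + (10*exp(d) + 1)*(5*exp(2*d) + 2*exp(d) + 2))*exp(d)/(5*exp(2*d) + 2*exp(d) + 2)^3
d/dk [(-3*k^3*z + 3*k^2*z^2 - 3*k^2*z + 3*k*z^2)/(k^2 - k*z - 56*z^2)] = 3*z*(k*(2*k - z)*(k^2 - k*z + k - z) + (-k^2 + k*z + 56*z^2)*(3*k^2 - 2*k*z + 2*k - z))/(-k^2 + k*z + 56*z^2)^2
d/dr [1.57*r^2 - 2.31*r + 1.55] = 3.14*r - 2.31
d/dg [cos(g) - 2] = -sin(g)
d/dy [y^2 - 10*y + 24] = 2*y - 10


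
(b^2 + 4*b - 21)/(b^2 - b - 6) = (b + 7)/(b + 2)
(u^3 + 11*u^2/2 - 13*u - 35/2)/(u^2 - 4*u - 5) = (2*u^2 + 9*u - 35)/(2*(u - 5))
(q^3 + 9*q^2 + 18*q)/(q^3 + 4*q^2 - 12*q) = (q + 3)/(q - 2)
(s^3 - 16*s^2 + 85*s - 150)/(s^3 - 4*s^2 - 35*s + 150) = (s - 6)/(s + 6)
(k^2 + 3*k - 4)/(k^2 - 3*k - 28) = (k - 1)/(k - 7)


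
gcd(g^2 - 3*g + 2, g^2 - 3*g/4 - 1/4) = g - 1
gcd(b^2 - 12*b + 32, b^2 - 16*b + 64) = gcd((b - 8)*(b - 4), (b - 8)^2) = b - 8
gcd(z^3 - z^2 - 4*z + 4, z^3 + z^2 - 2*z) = z^2 + z - 2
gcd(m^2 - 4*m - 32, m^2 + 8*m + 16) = m + 4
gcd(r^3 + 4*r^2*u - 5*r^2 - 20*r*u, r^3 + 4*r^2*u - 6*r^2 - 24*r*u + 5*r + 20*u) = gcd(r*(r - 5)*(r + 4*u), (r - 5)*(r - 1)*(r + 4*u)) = r^2 + 4*r*u - 5*r - 20*u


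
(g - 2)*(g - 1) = g^2 - 3*g + 2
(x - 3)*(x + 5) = x^2 + 2*x - 15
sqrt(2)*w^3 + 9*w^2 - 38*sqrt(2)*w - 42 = (w - 3*sqrt(2))*(w + 7*sqrt(2))*(sqrt(2)*w + 1)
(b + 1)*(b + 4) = b^2 + 5*b + 4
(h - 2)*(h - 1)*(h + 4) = h^3 + h^2 - 10*h + 8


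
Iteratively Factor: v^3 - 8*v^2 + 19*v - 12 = (v - 3)*(v^2 - 5*v + 4) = (v - 3)*(v - 1)*(v - 4)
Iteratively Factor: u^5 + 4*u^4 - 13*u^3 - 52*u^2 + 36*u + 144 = (u + 2)*(u^4 + 2*u^3 - 17*u^2 - 18*u + 72) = (u - 3)*(u + 2)*(u^3 + 5*u^2 - 2*u - 24) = (u - 3)*(u + 2)*(u + 3)*(u^2 + 2*u - 8) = (u - 3)*(u - 2)*(u + 2)*(u + 3)*(u + 4)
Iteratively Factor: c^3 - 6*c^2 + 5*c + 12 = (c - 4)*(c^2 - 2*c - 3) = (c - 4)*(c + 1)*(c - 3)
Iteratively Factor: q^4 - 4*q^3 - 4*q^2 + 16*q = (q + 2)*(q^3 - 6*q^2 + 8*q) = (q - 2)*(q + 2)*(q^2 - 4*q) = q*(q - 2)*(q + 2)*(q - 4)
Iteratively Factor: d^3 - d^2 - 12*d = (d)*(d^2 - d - 12) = d*(d + 3)*(d - 4)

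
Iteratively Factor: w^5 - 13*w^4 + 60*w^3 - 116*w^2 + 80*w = (w - 4)*(w^4 - 9*w^3 + 24*w^2 - 20*w) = (w - 4)*(w - 2)*(w^3 - 7*w^2 + 10*w) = w*(w - 4)*(w - 2)*(w^2 - 7*w + 10) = w*(w - 5)*(w - 4)*(w - 2)*(w - 2)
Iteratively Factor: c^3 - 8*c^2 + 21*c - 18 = (c - 2)*(c^2 - 6*c + 9) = (c - 3)*(c - 2)*(c - 3)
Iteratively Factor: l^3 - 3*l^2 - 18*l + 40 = (l - 2)*(l^2 - l - 20) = (l - 2)*(l + 4)*(l - 5)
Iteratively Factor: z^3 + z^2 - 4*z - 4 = (z + 1)*(z^2 - 4) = (z + 1)*(z + 2)*(z - 2)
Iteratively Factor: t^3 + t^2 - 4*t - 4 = (t + 2)*(t^2 - t - 2) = (t - 2)*(t + 2)*(t + 1)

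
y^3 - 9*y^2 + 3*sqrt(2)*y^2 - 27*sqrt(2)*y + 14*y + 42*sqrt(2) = (y - 7)*(y - 2)*(y + 3*sqrt(2))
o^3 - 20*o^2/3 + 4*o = o*(o - 6)*(o - 2/3)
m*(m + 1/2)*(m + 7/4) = m^3 + 9*m^2/4 + 7*m/8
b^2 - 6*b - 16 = (b - 8)*(b + 2)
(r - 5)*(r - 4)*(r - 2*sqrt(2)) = r^3 - 9*r^2 - 2*sqrt(2)*r^2 + 20*r + 18*sqrt(2)*r - 40*sqrt(2)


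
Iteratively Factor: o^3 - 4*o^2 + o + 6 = (o - 2)*(o^2 - 2*o - 3) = (o - 3)*(o - 2)*(o + 1)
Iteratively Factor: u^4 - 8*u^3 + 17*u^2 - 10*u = (u)*(u^3 - 8*u^2 + 17*u - 10) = u*(u - 5)*(u^2 - 3*u + 2) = u*(u - 5)*(u - 1)*(u - 2)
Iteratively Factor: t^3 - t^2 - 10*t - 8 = (t - 4)*(t^2 + 3*t + 2) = (t - 4)*(t + 2)*(t + 1)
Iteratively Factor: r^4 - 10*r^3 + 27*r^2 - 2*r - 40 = (r - 5)*(r^3 - 5*r^2 + 2*r + 8) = (r - 5)*(r - 2)*(r^2 - 3*r - 4) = (r - 5)*(r - 4)*(r - 2)*(r + 1)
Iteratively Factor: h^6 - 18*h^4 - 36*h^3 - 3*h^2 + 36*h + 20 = (h + 1)*(h^5 - h^4 - 17*h^3 - 19*h^2 + 16*h + 20) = (h - 1)*(h + 1)*(h^4 - 17*h^2 - 36*h - 20) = (h - 1)*(h + 1)*(h + 2)*(h^3 - 2*h^2 - 13*h - 10) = (h - 5)*(h - 1)*(h + 1)*(h + 2)*(h^2 + 3*h + 2) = (h - 5)*(h - 1)*(h + 1)^2*(h + 2)*(h + 2)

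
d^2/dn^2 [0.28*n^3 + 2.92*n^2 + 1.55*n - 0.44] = 1.68*n + 5.84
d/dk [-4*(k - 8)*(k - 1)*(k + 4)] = -12*k^2 + 40*k + 112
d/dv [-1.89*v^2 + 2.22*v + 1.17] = 2.22 - 3.78*v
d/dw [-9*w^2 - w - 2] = -18*w - 1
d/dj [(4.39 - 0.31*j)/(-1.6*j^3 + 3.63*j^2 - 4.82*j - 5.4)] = (-0.992*j^3 + 22.1973*j^2 - 31.8714*j + 22.8338)/(2.56*j^6 - 11.616*j^5 + 28.6009*j^4 - 17.7132*j^3 - 15.9716*j^2 + 52.056*j + 29.16)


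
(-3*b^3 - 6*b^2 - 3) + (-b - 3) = -3*b^3 - 6*b^2 - b - 6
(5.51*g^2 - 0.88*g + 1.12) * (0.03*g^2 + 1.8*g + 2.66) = 0.1653*g^4 + 9.8916*g^3 + 13.1062*g^2 - 0.3248*g + 2.9792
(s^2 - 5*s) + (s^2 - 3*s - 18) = 2*s^2 - 8*s - 18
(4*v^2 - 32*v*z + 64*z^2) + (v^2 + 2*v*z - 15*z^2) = 5*v^2 - 30*v*z + 49*z^2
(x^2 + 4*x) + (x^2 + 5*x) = 2*x^2 + 9*x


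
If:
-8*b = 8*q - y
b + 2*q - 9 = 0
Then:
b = y/4 - 9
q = 9 - y/8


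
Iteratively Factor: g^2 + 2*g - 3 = (g - 1)*(g + 3)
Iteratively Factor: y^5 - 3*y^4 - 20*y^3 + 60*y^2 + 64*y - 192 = (y - 2)*(y^4 - y^3 - 22*y^2 + 16*y + 96) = (y - 3)*(y - 2)*(y^3 + 2*y^2 - 16*y - 32) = (y - 3)*(y - 2)*(y + 2)*(y^2 - 16) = (y - 3)*(y - 2)*(y + 2)*(y + 4)*(y - 4)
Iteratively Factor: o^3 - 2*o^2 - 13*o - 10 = (o - 5)*(o^2 + 3*o + 2) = (o - 5)*(o + 1)*(o + 2)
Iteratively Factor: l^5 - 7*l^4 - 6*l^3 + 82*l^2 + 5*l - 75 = (l - 5)*(l^4 - 2*l^3 - 16*l^2 + 2*l + 15) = (l - 5)^2*(l^3 + 3*l^2 - l - 3) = (l - 5)^2*(l - 1)*(l^2 + 4*l + 3) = (l - 5)^2*(l - 1)*(l + 1)*(l + 3)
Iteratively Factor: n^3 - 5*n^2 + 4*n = (n - 4)*(n^2 - n) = (n - 4)*(n - 1)*(n)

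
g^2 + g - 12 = (g - 3)*(g + 4)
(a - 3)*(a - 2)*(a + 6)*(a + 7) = a^4 + 8*a^3 - 17*a^2 - 132*a + 252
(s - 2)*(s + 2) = s^2 - 4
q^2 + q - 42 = (q - 6)*(q + 7)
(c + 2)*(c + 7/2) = c^2 + 11*c/2 + 7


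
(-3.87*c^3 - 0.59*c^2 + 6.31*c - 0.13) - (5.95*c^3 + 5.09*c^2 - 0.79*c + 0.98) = -9.82*c^3 - 5.68*c^2 + 7.1*c - 1.11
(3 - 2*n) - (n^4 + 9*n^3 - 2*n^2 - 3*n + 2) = -n^4 - 9*n^3 + 2*n^2 + n + 1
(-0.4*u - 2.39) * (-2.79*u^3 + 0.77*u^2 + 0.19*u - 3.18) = 1.116*u^4 + 6.3601*u^3 - 1.9163*u^2 + 0.8179*u + 7.6002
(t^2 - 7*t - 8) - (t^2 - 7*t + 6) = -14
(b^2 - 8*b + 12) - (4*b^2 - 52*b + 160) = -3*b^2 + 44*b - 148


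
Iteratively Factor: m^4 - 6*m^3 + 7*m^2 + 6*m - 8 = (m - 4)*(m^3 - 2*m^2 - m + 2) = (m - 4)*(m - 1)*(m^2 - m - 2) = (m - 4)*(m - 2)*(m - 1)*(m + 1)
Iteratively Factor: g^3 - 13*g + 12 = (g - 1)*(g^2 + g - 12) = (g - 3)*(g - 1)*(g + 4)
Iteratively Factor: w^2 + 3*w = (w)*(w + 3)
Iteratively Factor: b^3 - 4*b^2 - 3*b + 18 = (b - 3)*(b^2 - b - 6) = (b - 3)^2*(b + 2)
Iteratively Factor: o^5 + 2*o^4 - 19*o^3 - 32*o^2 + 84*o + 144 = (o + 4)*(o^4 - 2*o^3 - 11*o^2 + 12*o + 36) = (o + 2)*(o + 4)*(o^3 - 4*o^2 - 3*o + 18) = (o - 3)*(o + 2)*(o + 4)*(o^2 - o - 6) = (o - 3)^2*(o + 2)*(o + 4)*(o + 2)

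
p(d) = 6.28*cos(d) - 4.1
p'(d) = -6.28*sin(d)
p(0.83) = 0.14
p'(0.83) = -4.63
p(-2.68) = -9.72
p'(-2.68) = 2.80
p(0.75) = 0.50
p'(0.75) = -4.28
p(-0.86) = -0.00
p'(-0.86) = 4.76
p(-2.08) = -7.16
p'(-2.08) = 5.48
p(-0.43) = 1.61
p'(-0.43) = 2.62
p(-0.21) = 2.04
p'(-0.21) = 1.31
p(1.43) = -3.22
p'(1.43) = -6.22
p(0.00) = 2.18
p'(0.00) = 0.00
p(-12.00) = 1.20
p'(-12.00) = -3.37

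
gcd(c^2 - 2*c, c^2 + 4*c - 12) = c - 2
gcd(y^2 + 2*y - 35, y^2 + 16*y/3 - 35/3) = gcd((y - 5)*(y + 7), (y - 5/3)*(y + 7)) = y + 7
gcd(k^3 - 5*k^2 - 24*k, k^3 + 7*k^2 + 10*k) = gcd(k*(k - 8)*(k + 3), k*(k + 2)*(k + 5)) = k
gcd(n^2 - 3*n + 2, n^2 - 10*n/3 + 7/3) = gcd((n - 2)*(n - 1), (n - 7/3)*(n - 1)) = n - 1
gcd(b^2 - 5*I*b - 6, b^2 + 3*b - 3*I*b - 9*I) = b - 3*I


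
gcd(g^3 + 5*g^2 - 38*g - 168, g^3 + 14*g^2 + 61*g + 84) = g^2 + 11*g + 28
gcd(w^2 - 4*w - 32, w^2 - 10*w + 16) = w - 8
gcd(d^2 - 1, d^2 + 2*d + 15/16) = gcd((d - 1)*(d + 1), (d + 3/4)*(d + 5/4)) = 1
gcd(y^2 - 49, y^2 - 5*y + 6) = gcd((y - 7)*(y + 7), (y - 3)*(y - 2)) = 1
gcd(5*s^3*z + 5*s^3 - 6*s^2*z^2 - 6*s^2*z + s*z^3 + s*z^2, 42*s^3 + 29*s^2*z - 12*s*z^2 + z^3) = 1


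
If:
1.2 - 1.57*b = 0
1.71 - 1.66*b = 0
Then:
No Solution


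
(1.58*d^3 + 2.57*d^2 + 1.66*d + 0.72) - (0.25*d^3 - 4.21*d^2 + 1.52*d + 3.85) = 1.33*d^3 + 6.78*d^2 + 0.14*d - 3.13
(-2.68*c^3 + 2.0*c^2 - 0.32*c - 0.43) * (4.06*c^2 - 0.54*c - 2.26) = -10.8808*c^5 + 9.5672*c^4 + 3.6776*c^3 - 6.093*c^2 + 0.9554*c + 0.9718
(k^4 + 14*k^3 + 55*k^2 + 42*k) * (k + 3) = k^5 + 17*k^4 + 97*k^3 + 207*k^2 + 126*k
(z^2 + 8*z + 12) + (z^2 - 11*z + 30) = 2*z^2 - 3*z + 42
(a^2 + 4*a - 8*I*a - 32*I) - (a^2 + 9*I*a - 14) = 4*a - 17*I*a + 14 - 32*I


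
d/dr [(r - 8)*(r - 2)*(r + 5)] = 3*r^2 - 10*r - 34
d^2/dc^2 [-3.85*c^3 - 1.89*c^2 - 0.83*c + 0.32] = -23.1*c - 3.78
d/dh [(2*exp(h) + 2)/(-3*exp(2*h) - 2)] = 2*(6*(exp(h) + 1)*exp(h) - 3*exp(2*h) - 2)*exp(h)/(3*exp(2*h) + 2)^2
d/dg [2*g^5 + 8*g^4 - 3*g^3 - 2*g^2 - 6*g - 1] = 10*g^4 + 32*g^3 - 9*g^2 - 4*g - 6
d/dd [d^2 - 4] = 2*d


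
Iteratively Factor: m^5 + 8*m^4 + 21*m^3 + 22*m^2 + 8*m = (m + 1)*(m^4 + 7*m^3 + 14*m^2 + 8*m) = (m + 1)*(m + 2)*(m^3 + 5*m^2 + 4*m) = (m + 1)^2*(m + 2)*(m^2 + 4*m) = m*(m + 1)^2*(m + 2)*(m + 4)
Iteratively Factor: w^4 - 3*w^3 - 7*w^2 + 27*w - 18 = (w - 2)*(w^3 - w^2 - 9*w + 9) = (w - 2)*(w + 3)*(w^2 - 4*w + 3) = (w - 2)*(w - 1)*(w + 3)*(w - 3)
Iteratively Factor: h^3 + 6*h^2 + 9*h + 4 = (h + 1)*(h^2 + 5*h + 4) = (h + 1)*(h + 4)*(h + 1)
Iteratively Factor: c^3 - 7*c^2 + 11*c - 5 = (c - 1)*(c^2 - 6*c + 5) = (c - 5)*(c - 1)*(c - 1)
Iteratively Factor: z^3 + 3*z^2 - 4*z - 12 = (z + 3)*(z^2 - 4) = (z - 2)*(z + 3)*(z + 2)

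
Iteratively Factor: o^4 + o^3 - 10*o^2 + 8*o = (o + 4)*(o^3 - 3*o^2 + 2*o) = (o - 1)*(o + 4)*(o^2 - 2*o) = (o - 2)*(o - 1)*(o + 4)*(o)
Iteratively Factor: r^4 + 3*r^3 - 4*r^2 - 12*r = (r + 3)*(r^3 - 4*r) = (r + 2)*(r + 3)*(r^2 - 2*r) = (r - 2)*(r + 2)*(r + 3)*(r)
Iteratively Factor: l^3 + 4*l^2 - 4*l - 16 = (l - 2)*(l^2 + 6*l + 8) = (l - 2)*(l + 2)*(l + 4)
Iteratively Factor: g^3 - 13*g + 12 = (g + 4)*(g^2 - 4*g + 3) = (g - 3)*(g + 4)*(g - 1)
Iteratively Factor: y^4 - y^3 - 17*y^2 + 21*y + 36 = (y + 4)*(y^3 - 5*y^2 + 3*y + 9) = (y - 3)*(y + 4)*(y^2 - 2*y - 3) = (y - 3)^2*(y + 4)*(y + 1)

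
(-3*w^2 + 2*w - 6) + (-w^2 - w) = -4*w^2 + w - 6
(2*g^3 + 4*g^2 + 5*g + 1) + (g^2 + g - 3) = 2*g^3 + 5*g^2 + 6*g - 2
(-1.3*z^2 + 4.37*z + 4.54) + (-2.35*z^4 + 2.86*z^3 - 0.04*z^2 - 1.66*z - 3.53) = -2.35*z^4 + 2.86*z^3 - 1.34*z^2 + 2.71*z + 1.01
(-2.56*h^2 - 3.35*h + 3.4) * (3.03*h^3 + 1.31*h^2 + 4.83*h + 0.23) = -7.7568*h^5 - 13.5041*h^4 - 6.4513*h^3 - 12.3153*h^2 + 15.6515*h + 0.782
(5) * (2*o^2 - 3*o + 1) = 10*o^2 - 15*o + 5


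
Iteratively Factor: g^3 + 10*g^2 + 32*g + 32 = (g + 2)*(g^2 + 8*g + 16) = (g + 2)*(g + 4)*(g + 4)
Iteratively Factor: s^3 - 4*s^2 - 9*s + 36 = (s - 3)*(s^2 - s - 12) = (s - 3)*(s + 3)*(s - 4)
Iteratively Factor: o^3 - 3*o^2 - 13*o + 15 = (o - 1)*(o^2 - 2*o - 15) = (o - 1)*(o + 3)*(o - 5)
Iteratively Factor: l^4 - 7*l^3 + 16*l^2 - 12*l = (l - 2)*(l^3 - 5*l^2 + 6*l) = (l - 3)*(l - 2)*(l^2 - 2*l) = l*(l - 3)*(l - 2)*(l - 2)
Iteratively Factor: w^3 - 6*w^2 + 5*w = (w)*(w^2 - 6*w + 5) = w*(w - 1)*(w - 5)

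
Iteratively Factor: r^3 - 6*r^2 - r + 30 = (r - 3)*(r^2 - 3*r - 10) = (r - 5)*(r - 3)*(r + 2)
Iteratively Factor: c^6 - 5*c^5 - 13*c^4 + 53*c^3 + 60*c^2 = (c - 4)*(c^5 - c^4 - 17*c^3 - 15*c^2) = c*(c - 4)*(c^4 - c^3 - 17*c^2 - 15*c) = c^2*(c - 4)*(c^3 - c^2 - 17*c - 15) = c^2*(c - 4)*(c + 1)*(c^2 - 2*c - 15) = c^2*(c - 4)*(c + 1)*(c + 3)*(c - 5)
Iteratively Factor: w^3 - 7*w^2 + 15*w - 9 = (w - 1)*(w^2 - 6*w + 9) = (w - 3)*(w - 1)*(w - 3)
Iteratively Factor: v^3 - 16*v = (v - 4)*(v^2 + 4*v) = (v - 4)*(v + 4)*(v)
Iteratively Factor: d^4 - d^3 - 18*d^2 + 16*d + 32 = (d - 2)*(d^3 + d^2 - 16*d - 16) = (d - 2)*(d + 4)*(d^2 - 3*d - 4) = (d - 4)*(d - 2)*(d + 4)*(d + 1)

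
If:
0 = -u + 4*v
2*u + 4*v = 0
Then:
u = 0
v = 0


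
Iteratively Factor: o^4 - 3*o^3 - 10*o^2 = (o + 2)*(o^3 - 5*o^2) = o*(o + 2)*(o^2 - 5*o) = o*(o - 5)*(o + 2)*(o)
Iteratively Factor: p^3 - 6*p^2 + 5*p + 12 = (p + 1)*(p^2 - 7*p + 12) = (p - 3)*(p + 1)*(p - 4)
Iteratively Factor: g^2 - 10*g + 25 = (g - 5)*(g - 5)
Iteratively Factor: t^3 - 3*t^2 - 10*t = (t - 5)*(t^2 + 2*t) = t*(t - 5)*(t + 2)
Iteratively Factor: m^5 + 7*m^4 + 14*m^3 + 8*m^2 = (m)*(m^4 + 7*m^3 + 14*m^2 + 8*m) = m^2*(m^3 + 7*m^2 + 14*m + 8) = m^2*(m + 1)*(m^2 + 6*m + 8) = m^2*(m + 1)*(m + 4)*(m + 2)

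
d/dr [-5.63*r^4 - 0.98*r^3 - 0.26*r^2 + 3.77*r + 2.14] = -22.52*r^3 - 2.94*r^2 - 0.52*r + 3.77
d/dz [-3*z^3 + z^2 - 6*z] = -9*z^2 + 2*z - 6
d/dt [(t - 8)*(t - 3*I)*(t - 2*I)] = 3*t^2 + t*(-16 - 10*I) - 6 + 40*I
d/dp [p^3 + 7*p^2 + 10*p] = 3*p^2 + 14*p + 10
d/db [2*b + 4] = 2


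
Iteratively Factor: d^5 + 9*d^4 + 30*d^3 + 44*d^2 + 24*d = (d + 3)*(d^4 + 6*d^3 + 12*d^2 + 8*d) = (d + 2)*(d + 3)*(d^3 + 4*d^2 + 4*d) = (d + 2)^2*(d + 3)*(d^2 + 2*d) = d*(d + 2)^2*(d + 3)*(d + 2)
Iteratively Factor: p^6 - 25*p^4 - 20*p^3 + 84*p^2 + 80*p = (p + 1)*(p^5 - p^4 - 24*p^3 + 4*p^2 + 80*p) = (p - 5)*(p + 1)*(p^4 + 4*p^3 - 4*p^2 - 16*p) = (p - 5)*(p + 1)*(p + 4)*(p^3 - 4*p) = (p - 5)*(p + 1)*(p + 2)*(p + 4)*(p^2 - 2*p) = p*(p - 5)*(p + 1)*(p + 2)*(p + 4)*(p - 2)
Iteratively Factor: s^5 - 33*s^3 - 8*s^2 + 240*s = (s + 4)*(s^4 - 4*s^3 - 17*s^2 + 60*s) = (s - 5)*(s + 4)*(s^3 + s^2 - 12*s) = (s - 5)*(s - 3)*(s + 4)*(s^2 + 4*s) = (s - 5)*(s - 3)*(s + 4)^2*(s)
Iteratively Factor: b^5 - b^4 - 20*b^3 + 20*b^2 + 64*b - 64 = (b - 2)*(b^4 + b^3 - 18*b^2 - 16*b + 32) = (b - 2)*(b + 4)*(b^3 - 3*b^2 - 6*b + 8) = (b - 2)*(b - 1)*(b + 4)*(b^2 - 2*b - 8) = (b - 4)*(b - 2)*(b - 1)*(b + 4)*(b + 2)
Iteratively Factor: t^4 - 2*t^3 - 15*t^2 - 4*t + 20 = (t - 1)*(t^3 - t^2 - 16*t - 20) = (t - 5)*(t - 1)*(t^2 + 4*t + 4) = (t - 5)*(t - 1)*(t + 2)*(t + 2)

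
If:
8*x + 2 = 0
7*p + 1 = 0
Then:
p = -1/7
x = -1/4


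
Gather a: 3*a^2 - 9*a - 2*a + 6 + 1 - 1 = 3*a^2 - 11*a + 6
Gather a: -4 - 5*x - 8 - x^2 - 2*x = -x^2 - 7*x - 12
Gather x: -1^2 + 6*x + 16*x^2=16*x^2 + 6*x - 1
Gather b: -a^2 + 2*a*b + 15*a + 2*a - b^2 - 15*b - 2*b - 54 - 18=-a^2 + 17*a - b^2 + b*(2*a - 17) - 72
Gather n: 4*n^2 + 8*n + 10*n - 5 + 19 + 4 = 4*n^2 + 18*n + 18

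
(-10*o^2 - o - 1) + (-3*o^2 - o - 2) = -13*o^2 - 2*o - 3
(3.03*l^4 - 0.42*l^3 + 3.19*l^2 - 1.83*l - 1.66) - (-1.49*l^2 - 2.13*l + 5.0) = 3.03*l^4 - 0.42*l^3 + 4.68*l^2 + 0.3*l - 6.66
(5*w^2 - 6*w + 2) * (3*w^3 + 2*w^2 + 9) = 15*w^5 - 8*w^4 - 6*w^3 + 49*w^2 - 54*w + 18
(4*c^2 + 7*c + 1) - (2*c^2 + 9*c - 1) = 2*c^2 - 2*c + 2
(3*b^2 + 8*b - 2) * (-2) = -6*b^2 - 16*b + 4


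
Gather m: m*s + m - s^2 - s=m*(s + 1) - s^2 - s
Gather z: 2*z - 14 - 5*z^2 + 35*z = -5*z^2 + 37*z - 14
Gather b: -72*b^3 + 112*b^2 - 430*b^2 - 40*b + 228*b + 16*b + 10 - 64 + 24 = -72*b^3 - 318*b^2 + 204*b - 30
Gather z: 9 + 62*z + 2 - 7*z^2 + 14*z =-7*z^2 + 76*z + 11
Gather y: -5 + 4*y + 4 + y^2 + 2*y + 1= y^2 + 6*y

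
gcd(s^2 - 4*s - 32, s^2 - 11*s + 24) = s - 8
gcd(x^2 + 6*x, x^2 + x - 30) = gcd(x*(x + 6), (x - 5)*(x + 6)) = x + 6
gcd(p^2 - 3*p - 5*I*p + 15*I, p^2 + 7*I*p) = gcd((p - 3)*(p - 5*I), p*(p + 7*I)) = 1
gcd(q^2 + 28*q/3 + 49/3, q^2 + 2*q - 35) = q + 7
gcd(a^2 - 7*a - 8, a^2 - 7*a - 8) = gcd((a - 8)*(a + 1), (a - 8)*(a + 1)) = a^2 - 7*a - 8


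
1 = 1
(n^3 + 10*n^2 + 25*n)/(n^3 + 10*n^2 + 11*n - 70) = n*(n + 5)/(n^2 + 5*n - 14)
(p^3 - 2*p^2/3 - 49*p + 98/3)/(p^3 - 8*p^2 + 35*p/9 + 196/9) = 3*(3*p^2 + 19*p - 14)/(9*p^2 - 9*p - 28)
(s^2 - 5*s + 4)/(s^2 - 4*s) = (s - 1)/s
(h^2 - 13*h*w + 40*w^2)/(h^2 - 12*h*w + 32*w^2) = (-h + 5*w)/(-h + 4*w)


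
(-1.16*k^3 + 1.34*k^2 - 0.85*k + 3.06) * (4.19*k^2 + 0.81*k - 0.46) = -4.8604*k^5 + 4.675*k^4 - 1.9425*k^3 + 11.5165*k^2 + 2.8696*k - 1.4076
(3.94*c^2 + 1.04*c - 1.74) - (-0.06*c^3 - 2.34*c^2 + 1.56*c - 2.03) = 0.06*c^3 + 6.28*c^2 - 0.52*c + 0.29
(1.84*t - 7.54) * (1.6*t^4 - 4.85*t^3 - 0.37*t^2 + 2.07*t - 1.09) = 2.944*t^5 - 20.988*t^4 + 35.8882*t^3 + 6.5986*t^2 - 17.6134*t + 8.2186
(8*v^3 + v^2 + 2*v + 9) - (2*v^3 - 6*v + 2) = 6*v^3 + v^2 + 8*v + 7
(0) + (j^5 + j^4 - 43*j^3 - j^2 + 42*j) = j^5 + j^4 - 43*j^3 - j^2 + 42*j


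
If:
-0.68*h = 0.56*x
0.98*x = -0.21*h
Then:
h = 0.00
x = 0.00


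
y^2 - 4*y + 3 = (y - 3)*(y - 1)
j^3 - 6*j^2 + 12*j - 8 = (j - 2)^3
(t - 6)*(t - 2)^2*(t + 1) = t^4 - 9*t^3 + 18*t^2 + 4*t - 24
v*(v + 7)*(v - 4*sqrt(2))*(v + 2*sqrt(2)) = v^4 - 2*sqrt(2)*v^3 + 7*v^3 - 14*sqrt(2)*v^2 - 16*v^2 - 112*v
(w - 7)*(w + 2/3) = w^2 - 19*w/3 - 14/3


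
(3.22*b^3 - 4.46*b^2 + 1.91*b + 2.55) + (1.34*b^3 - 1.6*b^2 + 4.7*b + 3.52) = 4.56*b^3 - 6.06*b^2 + 6.61*b + 6.07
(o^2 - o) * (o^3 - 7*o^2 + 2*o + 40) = o^5 - 8*o^4 + 9*o^3 + 38*o^2 - 40*o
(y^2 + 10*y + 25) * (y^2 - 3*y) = y^4 + 7*y^3 - 5*y^2 - 75*y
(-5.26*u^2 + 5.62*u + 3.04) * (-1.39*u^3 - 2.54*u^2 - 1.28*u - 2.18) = 7.3114*u^5 + 5.5486*u^4 - 11.7676*u^3 - 3.4484*u^2 - 16.1428*u - 6.6272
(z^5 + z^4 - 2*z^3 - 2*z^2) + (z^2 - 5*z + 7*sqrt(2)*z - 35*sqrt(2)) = z^5 + z^4 - 2*z^3 - z^2 - 5*z + 7*sqrt(2)*z - 35*sqrt(2)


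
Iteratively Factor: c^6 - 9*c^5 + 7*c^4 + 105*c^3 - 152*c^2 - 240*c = (c + 3)*(c^5 - 12*c^4 + 43*c^3 - 24*c^2 - 80*c) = (c - 4)*(c + 3)*(c^4 - 8*c^3 + 11*c^2 + 20*c) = (c - 5)*(c - 4)*(c + 3)*(c^3 - 3*c^2 - 4*c) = (c - 5)*(c - 4)^2*(c + 3)*(c^2 + c) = c*(c - 5)*(c - 4)^2*(c + 3)*(c + 1)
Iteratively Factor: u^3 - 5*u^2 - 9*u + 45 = (u - 5)*(u^2 - 9) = (u - 5)*(u + 3)*(u - 3)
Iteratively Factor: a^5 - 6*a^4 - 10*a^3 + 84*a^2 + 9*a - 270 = (a - 3)*(a^4 - 3*a^3 - 19*a^2 + 27*a + 90) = (a - 3)*(a + 3)*(a^3 - 6*a^2 - a + 30) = (a - 3)*(a + 2)*(a + 3)*(a^2 - 8*a + 15) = (a - 5)*(a - 3)*(a + 2)*(a + 3)*(a - 3)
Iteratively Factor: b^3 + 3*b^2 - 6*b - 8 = (b + 1)*(b^2 + 2*b - 8) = (b + 1)*(b + 4)*(b - 2)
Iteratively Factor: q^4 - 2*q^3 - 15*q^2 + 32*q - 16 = (q - 4)*(q^3 + 2*q^2 - 7*q + 4) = (q - 4)*(q - 1)*(q^2 + 3*q - 4) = (q - 4)*(q - 1)*(q + 4)*(q - 1)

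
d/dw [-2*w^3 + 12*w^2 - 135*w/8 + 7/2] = -6*w^2 + 24*w - 135/8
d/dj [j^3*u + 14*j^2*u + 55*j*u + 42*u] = u*(3*j^2 + 28*j + 55)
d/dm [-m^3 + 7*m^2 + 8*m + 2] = -3*m^2 + 14*m + 8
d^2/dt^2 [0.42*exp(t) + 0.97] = 0.42*exp(t)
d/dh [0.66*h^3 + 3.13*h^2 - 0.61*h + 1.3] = 1.98*h^2 + 6.26*h - 0.61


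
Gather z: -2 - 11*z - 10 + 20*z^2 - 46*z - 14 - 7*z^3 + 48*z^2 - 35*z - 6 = -7*z^3 + 68*z^2 - 92*z - 32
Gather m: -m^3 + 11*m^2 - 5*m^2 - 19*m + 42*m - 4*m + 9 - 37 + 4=-m^3 + 6*m^2 + 19*m - 24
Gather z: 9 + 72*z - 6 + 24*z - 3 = 96*z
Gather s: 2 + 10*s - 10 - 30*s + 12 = 4 - 20*s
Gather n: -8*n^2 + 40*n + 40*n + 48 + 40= -8*n^2 + 80*n + 88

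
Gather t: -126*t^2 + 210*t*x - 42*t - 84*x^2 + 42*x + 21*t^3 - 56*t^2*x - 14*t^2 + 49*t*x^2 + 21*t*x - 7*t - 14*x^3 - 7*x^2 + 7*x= 21*t^3 + t^2*(-56*x - 140) + t*(49*x^2 + 231*x - 49) - 14*x^3 - 91*x^2 + 49*x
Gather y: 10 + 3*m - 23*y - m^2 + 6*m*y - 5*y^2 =-m^2 + 3*m - 5*y^2 + y*(6*m - 23) + 10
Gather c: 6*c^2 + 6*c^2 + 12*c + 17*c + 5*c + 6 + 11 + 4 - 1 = 12*c^2 + 34*c + 20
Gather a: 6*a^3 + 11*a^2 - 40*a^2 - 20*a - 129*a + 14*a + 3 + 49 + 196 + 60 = 6*a^3 - 29*a^2 - 135*a + 308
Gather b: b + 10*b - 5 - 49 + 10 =11*b - 44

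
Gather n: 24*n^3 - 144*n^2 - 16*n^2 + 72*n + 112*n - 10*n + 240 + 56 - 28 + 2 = 24*n^3 - 160*n^2 + 174*n + 270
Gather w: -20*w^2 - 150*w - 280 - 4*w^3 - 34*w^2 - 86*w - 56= -4*w^3 - 54*w^2 - 236*w - 336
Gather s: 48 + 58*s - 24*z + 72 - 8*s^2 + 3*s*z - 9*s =-8*s^2 + s*(3*z + 49) - 24*z + 120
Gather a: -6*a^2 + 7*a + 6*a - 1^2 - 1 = -6*a^2 + 13*a - 2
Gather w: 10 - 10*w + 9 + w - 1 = 18 - 9*w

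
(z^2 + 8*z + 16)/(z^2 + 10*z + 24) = (z + 4)/(z + 6)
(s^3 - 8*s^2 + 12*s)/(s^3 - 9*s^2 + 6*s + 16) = s*(s - 6)/(s^2 - 7*s - 8)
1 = 1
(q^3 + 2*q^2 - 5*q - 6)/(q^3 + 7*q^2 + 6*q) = (q^2 + q - 6)/(q*(q + 6))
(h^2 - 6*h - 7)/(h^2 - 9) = (h^2 - 6*h - 7)/(h^2 - 9)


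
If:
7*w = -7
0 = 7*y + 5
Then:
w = -1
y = -5/7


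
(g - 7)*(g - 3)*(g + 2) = g^3 - 8*g^2 + g + 42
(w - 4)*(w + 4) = w^2 - 16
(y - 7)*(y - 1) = y^2 - 8*y + 7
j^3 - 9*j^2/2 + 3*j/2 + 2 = (j - 4)*(j - 1)*(j + 1/2)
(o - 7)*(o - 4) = o^2 - 11*o + 28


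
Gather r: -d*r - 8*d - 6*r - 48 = -8*d + r*(-d - 6) - 48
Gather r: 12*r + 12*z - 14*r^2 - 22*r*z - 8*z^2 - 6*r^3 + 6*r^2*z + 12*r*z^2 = -6*r^3 + r^2*(6*z - 14) + r*(12*z^2 - 22*z + 12) - 8*z^2 + 12*z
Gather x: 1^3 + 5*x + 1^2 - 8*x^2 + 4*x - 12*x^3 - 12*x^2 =-12*x^3 - 20*x^2 + 9*x + 2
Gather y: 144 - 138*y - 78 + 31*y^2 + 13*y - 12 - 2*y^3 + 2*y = -2*y^3 + 31*y^2 - 123*y + 54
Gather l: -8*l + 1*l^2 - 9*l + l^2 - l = 2*l^2 - 18*l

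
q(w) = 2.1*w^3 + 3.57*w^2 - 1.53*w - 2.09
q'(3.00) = 76.59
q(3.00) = 82.15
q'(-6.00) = 182.43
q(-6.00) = -317.99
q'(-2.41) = 17.85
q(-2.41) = -7.06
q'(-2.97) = 32.84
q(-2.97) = -21.07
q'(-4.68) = 103.04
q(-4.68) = -131.99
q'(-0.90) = -2.85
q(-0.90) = 0.65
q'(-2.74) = 26.20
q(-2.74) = -14.29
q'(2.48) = 54.92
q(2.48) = 48.10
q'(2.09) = 40.91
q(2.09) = 29.48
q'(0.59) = 4.88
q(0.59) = -1.32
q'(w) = 6.3*w^2 + 7.14*w - 1.53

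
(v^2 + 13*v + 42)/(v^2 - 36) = (v + 7)/(v - 6)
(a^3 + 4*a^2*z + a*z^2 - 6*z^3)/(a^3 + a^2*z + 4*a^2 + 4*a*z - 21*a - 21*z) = (a^3 + 4*a^2*z + a*z^2 - 6*z^3)/(a^3 + a^2*z + 4*a^2 + 4*a*z - 21*a - 21*z)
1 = 1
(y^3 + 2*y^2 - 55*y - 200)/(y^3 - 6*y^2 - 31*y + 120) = (y + 5)/(y - 3)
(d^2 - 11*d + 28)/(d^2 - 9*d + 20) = (d - 7)/(d - 5)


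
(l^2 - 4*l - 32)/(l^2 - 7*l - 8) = (l + 4)/(l + 1)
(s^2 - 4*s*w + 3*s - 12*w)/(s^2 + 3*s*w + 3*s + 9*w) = (s - 4*w)/(s + 3*w)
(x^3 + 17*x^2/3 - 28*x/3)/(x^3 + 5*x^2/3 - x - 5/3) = x*(3*x^2 + 17*x - 28)/(3*x^3 + 5*x^2 - 3*x - 5)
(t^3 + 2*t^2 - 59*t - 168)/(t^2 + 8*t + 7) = (t^2 - 5*t - 24)/(t + 1)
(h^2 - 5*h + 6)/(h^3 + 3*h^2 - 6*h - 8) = (h - 3)/(h^2 + 5*h + 4)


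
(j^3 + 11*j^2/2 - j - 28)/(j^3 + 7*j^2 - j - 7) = (j^3 + 11*j^2/2 - j - 28)/(j^3 + 7*j^2 - j - 7)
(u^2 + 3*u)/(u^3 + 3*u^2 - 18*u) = (u + 3)/(u^2 + 3*u - 18)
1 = 1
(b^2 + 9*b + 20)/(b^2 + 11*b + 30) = (b + 4)/(b + 6)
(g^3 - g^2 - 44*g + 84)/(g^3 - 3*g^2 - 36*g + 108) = (g^2 + 5*g - 14)/(g^2 + 3*g - 18)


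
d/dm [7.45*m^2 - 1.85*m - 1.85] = 14.9*m - 1.85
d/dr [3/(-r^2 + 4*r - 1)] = 6*(r - 2)/(r^2 - 4*r + 1)^2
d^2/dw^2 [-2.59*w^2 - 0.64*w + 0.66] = -5.18000000000000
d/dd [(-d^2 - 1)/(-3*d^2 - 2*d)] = 2*(d^2 - 3*d - 1)/(d^2*(9*d^2 + 12*d + 4))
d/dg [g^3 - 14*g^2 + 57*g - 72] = 3*g^2 - 28*g + 57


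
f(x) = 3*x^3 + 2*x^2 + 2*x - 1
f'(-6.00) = 302.00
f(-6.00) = -589.00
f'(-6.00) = 302.00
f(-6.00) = -589.00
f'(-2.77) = 59.98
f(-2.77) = -54.96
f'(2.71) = 78.94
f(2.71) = 78.82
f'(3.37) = 117.69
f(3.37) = 143.27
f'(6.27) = 380.90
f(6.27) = 829.64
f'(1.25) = 21.06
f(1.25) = 10.48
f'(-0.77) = 4.26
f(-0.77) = -2.72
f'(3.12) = 102.09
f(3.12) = 115.82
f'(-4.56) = 170.90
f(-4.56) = -252.99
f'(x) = 9*x^2 + 4*x + 2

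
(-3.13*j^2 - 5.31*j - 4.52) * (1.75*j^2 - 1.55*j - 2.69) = -5.4775*j^4 - 4.441*j^3 + 8.7402*j^2 + 21.2899*j + 12.1588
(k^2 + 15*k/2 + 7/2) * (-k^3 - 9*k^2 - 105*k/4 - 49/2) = -k^5 - 33*k^4/2 - 389*k^3/4 - 2023*k^2/8 - 2205*k/8 - 343/4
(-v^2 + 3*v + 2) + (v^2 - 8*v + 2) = 4 - 5*v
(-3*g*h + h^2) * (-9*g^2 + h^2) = 27*g^3*h - 9*g^2*h^2 - 3*g*h^3 + h^4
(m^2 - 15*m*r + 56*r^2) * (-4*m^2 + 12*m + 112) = -4*m^4 + 60*m^3*r + 12*m^3 - 224*m^2*r^2 - 180*m^2*r + 112*m^2 + 672*m*r^2 - 1680*m*r + 6272*r^2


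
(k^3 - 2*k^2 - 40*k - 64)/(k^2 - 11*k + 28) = (k^3 - 2*k^2 - 40*k - 64)/(k^2 - 11*k + 28)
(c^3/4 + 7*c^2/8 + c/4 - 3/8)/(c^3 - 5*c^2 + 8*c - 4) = (2*c^3 + 7*c^2 + 2*c - 3)/(8*(c^3 - 5*c^2 + 8*c - 4))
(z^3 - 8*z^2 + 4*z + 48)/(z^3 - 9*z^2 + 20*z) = (z^2 - 4*z - 12)/(z*(z - 5))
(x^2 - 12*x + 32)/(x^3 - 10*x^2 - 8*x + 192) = (x - 4)/(x^2 - 2*x - 24)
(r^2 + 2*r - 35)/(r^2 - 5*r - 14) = (-r^2 - 2*r + 35)/(-r^2 + 5*r + 14)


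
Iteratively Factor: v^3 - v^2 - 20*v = (v + 4)*(v^2 - 5*v) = v*(v + 4)*(v - 5)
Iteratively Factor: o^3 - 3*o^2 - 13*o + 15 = (o - 5)*(o^2 + 2*o - 3) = (o - 5)*(o + 3)*(o - 1)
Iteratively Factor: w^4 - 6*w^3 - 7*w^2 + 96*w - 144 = (w - 4)*(w^3 - 2*w^2 - 15*w + 36) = (w - 4)*(w - 3)*(w^2 + w - 12) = (w - 4)*(w - 3)^2*(w + 4)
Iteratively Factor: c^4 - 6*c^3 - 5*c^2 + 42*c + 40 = (c + 1)*(c^3 - 7*c^2 + 2*c + 40) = (c - 5)*(c + 1)*(c^2 - 2*c - 8) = (c - 5)*(c - 4)*(c + 1)*(c + 2)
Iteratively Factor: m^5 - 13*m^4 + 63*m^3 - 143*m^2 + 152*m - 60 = (m - 2)*(m^4 - 11*m^3 + 41*m^2 - 61*m + 30) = (m - 3)*(m - 2)*(m^3 - 8*m^2 + 17*m - 10) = (m - 5)*(m - 3)*(m - 2)*(m^2 - 3*m + 2) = (m - 5)*(m - 3)*(m - 2)^2*(m - 1)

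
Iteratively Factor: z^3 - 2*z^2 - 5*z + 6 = (z + 2)*(z^2 - 4*z + 3) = (z - 3)*(z + 2)*(z - 1)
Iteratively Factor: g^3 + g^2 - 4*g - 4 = (g - 2)*(g^2 + 3*g + 2) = (g - 2)*(g + 2)*(g + 1)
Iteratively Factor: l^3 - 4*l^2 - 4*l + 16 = (l - 4)*(l^2 - 4) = (l - 4)*(l - 2)*(l + 2)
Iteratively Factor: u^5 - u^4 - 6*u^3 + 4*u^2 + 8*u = (u - 2)*(u^4 + u^3 - 4*u^2 - 4*u) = (u - 2)*(u + 2)*(u^3 - u^2 - 2*u) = (u - 2)*(u + 1)*(u + 2)*(u^2 - 2*u) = u*(u - 2)*(u + 1)*(u + 2)*(u - 2)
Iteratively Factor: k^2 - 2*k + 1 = (k - 1)*(k - 1)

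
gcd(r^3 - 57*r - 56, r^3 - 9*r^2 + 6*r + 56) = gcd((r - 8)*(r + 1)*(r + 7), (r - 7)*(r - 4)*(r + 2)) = 1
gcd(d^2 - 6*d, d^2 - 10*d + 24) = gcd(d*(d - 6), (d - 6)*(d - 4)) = d - 6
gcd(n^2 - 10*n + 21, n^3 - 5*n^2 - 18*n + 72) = n - 3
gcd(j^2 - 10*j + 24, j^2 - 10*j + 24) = j^2 - 10*j + 24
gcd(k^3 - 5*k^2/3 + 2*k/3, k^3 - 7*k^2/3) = k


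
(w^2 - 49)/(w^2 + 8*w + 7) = (w - 7)/(w + 1)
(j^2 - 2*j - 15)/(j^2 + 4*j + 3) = (j - 5)/(j + 1)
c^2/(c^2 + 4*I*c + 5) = c^2/(c^2 + 4*I*c + 5)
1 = 1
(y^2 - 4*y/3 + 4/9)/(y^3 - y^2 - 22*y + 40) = (y^2 - 4*y/3 + 4/9)/(y^3 - y^2 - 22*y + 40)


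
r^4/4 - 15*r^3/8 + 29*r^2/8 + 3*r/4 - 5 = (r/4 + 1/4)*(r - 4)*(r - 5/2)*(r - 2)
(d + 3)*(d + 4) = d^2 + 7*d + 12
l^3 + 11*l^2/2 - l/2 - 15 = (l - 3/2)*(l + 2)*(l + 5)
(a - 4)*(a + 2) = a^2 - 2*a - 8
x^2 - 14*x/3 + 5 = (x - 3)*(x - 5/3)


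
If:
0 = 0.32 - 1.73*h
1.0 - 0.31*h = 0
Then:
No Solution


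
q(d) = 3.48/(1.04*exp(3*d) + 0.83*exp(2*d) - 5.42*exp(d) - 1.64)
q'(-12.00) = 0.00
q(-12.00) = -2.12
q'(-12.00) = 0.00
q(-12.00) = -2.12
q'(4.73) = -0.00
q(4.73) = 0.00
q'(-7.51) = 0.00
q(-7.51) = -2.12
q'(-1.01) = 0.47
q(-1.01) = -1.01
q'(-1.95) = 0.44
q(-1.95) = -1.46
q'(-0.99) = 0.47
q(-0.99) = -1.00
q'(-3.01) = 0.25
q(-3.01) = -1.83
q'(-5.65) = 0.02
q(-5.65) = -2.10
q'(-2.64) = 0.32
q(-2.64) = -1.72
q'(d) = 3.48*(-3.12*exp(3*d) - 1.66*exp(2*d) + 5.42*exp(d))/(1.04*exp(3*d) + 0.83*exp(2*d) - 5.42*exp(d) - 1.64)^2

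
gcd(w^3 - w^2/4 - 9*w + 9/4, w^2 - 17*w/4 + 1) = w - 1/4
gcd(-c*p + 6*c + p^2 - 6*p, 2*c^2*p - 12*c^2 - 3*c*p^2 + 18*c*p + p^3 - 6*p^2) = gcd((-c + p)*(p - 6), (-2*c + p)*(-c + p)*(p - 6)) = -c*p + 6*c + p^2 - 6*p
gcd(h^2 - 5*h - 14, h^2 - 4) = h + 2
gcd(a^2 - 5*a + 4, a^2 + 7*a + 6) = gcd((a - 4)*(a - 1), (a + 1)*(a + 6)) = 1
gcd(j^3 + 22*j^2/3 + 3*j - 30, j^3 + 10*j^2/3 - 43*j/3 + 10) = j^2 + 13*j/3 - 10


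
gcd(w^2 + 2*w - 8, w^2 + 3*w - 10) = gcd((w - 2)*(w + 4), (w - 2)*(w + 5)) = w - 2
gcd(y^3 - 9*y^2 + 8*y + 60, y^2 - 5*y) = y - 5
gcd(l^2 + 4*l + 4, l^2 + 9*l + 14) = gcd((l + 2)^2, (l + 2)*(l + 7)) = l + 2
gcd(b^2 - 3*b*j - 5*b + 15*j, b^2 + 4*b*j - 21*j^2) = b - 3*j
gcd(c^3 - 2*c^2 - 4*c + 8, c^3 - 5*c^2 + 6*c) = c - 2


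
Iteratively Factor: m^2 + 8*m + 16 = (m + 4)*(m + 4)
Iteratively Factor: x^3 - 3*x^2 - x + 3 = (x + 1)*(x^2 - 4*x + 3) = (x - 1)*(x + 1)*(x - 3)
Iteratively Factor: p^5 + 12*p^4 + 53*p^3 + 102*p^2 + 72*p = (p + 2)*(p^4 + 10*p^3 + 33*p^2 + 36*p) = (p + 2)*(p + 4)*(p^3 + 6*p^2 + 9*p) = (p + 2)*(p + 3)*(p + 4)*(p^2 + 3*p) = p*(p + 2)*(p + 3)*(p + 4)*(p + 3)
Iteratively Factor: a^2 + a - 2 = (a - 1)*(a + 2)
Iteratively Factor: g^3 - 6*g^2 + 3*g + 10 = (g - 2)*(g^2 - 4*g - 5) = (g - 2)*(g + 1)*(g - 5)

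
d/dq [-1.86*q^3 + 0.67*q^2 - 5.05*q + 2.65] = -5.58*q^2 + 1.34*q - 5.05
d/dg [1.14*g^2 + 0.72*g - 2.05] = 2.28*g + 0.72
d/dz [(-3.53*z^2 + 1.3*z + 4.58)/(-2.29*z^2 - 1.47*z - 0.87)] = (8.1661*z^2 + 27.1186*z + 5.6016)/(5.2441*z^4 + 6.7326*z^3 + 6.1455*z^2 + 2.5578*z + 0.7569)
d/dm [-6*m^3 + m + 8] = 1 - 18*m^2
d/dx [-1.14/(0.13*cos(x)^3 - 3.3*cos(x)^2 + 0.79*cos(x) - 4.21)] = (-0.4446*cos(x)^2 + 7.524*cos(x) - 0.9006)*sin(x)/(0.13*cos(x)^3 - 3.3*cos(x)^2 + 0.79*cos(x) - 4.21)^2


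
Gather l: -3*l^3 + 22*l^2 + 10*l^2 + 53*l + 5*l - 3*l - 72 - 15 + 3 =-3*l^3 + 32*l^2 + 55*l - 84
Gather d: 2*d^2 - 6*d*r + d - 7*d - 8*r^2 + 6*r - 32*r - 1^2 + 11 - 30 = 2*d^2 + d*(-6*r - 6) - 8*r^2 - 26*r - 20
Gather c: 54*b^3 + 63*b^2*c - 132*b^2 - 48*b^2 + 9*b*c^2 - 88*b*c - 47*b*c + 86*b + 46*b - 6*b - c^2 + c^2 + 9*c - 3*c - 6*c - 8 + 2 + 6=54*b^3 - 180*b^2 + 9*b*c^2 + 126*b + c*(63*b^2 - 135*b)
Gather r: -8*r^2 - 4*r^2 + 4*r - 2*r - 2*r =-12*r^2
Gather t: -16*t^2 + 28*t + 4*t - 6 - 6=-16*t^2 + 32*t - 12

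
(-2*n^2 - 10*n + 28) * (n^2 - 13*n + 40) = -2*n^4 + 16*n^3 + 78*n^2 - 764*n + 1120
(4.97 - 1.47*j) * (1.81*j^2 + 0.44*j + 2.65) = -2.6607*j^3 + 8.3489*j^2 - 1.7087*j + 13.1705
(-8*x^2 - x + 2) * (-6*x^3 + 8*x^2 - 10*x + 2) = 48*x^5 - 58*x^4 + 60*x^3 + 10*x^2 - 22*x + 4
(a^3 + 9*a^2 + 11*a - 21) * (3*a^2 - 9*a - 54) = 3*a^5 + 18*a^4 - 102*a^3 - 648*a^2 - 405*a + 1134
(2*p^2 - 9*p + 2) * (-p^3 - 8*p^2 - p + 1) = -2*p^5 - 7*p^4 + 68*p^3 - 5*p^2 - 11*p + 2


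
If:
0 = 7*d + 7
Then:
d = -1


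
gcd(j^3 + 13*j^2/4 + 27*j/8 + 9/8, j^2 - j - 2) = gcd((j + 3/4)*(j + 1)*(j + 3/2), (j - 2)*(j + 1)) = j + 1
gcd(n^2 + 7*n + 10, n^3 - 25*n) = n + 5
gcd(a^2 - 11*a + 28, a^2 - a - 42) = a - 7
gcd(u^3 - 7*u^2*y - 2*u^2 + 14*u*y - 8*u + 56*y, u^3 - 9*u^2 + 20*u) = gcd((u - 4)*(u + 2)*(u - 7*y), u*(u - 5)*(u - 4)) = u - 4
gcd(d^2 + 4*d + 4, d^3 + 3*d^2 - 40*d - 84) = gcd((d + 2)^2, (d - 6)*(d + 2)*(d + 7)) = d + 2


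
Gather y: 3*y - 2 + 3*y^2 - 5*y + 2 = 3*y^2 - 2*y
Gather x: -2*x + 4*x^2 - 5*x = 4*x^2 - 7*x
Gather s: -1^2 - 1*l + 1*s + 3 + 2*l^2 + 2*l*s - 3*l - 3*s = 2*l^2 - 4*l + s*(2*l - 2) + 2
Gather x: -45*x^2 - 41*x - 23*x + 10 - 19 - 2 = -45*x^2 - 64*x - 11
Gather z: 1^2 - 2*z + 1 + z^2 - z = z^2 - 3*z + 2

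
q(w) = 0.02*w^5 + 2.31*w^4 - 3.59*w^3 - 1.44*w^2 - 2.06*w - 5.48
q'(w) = 0.1*w^4 + 9.24*w^3 - 10.77*w^2 - 2.88*w - 2.06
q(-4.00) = 780.36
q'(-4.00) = -728.62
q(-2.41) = 117.67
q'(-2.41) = -183.64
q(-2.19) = 81.96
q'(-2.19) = -142.16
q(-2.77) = 198.21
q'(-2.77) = -267.22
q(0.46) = -6.98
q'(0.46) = -4.76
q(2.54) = 19.43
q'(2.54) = 76.72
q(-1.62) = 25.03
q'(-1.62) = -64.25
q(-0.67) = -3.20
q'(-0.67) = -7.72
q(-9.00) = 16488.46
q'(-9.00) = -6928.37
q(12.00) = 46435.72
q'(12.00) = 16452.82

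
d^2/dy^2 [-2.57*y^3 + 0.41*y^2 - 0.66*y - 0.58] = 0.82 - 15.42*y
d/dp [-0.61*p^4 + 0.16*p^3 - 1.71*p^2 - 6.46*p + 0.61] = -2.44*p^3 + 0.48*p^2 - 3.42*p - 6.46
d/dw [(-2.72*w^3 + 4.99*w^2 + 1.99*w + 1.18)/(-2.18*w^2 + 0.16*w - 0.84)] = (5.9296*w^4 - 0.870400000000004*w^3 + 11.991*w^2 - 3.2384*w - 1.8604)/(4.7524*w^4 - 0.6976*w^3 + 3.688*w^2 - 0.2688*w + 0.7056)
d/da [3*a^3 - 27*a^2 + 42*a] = 9*a^2 - 54*a + 42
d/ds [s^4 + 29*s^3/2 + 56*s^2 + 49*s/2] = 4*s^3 + 87*s^2/2 + 112*s + 49/2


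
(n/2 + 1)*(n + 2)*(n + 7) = n^3/2 + 11*n^2/2 + 16*n + 14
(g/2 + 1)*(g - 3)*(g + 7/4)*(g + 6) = g^4/2 + 27*g^3/8 - 13*g^2/8 - 57*g/2 - 63/2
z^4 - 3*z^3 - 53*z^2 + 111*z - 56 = (z - 8)*(z - 1)^2*(z + 7)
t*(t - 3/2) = t^2 - 3*t/2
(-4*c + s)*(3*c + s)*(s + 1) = -12*c^2*s - 12*c^2 - c*s^2 - c*s + s^3 + s^2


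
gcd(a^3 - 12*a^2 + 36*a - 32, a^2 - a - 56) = a - 8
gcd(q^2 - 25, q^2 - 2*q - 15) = q - 5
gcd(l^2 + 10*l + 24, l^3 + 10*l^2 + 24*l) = l^2 + 10*l + 24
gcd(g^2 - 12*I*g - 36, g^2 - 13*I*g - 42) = g - 6*I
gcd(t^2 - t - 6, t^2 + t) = 1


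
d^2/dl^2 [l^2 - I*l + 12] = 2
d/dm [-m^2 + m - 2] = 1 - 2*m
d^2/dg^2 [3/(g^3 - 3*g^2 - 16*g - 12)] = 6*(3*(1 - g)*(-g^3 + 3*g^2 + 16*g + 12) - (-3*g^2 + 6*g + 16)^2)/(-g^3 + 3*g^2 + 16*g + 12)^3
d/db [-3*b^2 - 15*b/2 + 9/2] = -6*b - 15/2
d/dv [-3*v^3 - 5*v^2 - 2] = v*(-9*v - 10)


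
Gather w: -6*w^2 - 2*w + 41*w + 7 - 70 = -6*w^2 + 39*w - 63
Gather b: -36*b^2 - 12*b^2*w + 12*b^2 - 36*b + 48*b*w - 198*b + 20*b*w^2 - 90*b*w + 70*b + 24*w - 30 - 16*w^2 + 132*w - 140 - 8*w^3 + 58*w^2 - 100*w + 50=b^2*(-12*w - 24) + b*(20*w^2 - 42*w - 164) - 8*w^3 + 42*w^2 + 56*w - 120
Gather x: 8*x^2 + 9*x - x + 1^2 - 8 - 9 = 8*x^2 + 8*x - 16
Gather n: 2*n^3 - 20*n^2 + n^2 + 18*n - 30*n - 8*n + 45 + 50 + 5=2*n^3 - 19*n^2 - 20*n + 100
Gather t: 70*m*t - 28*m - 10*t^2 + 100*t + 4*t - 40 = -28*m - 10*t^2 + t*(70*m + 104) - 40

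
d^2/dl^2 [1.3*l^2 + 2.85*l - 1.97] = 2.60000000000000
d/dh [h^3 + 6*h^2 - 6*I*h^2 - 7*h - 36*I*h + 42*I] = 3*h^2 + 12*h*(1 - I) - 7 - 36*I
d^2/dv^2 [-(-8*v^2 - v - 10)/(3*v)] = 20/(3*v^3)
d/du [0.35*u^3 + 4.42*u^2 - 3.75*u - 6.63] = 1.05*u^2 + 8.84*u - 3.75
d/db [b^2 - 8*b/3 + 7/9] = 2*b - 8/3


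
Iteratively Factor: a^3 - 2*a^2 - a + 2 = (a - 2)*(a^2 - 1) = (a - 2)*(a - 1)*(a + 1)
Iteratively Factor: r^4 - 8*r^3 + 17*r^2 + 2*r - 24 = (r + 1)*(r^3 - 9*r^2 + 26*r - 24) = (r - 3)*(r + 1)*(r^2 - 6*r + 8) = (r - 4)*(r - 3)*(r + 1)*(r - 2)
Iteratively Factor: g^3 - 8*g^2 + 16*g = (g - 4)*(g^2 - 4*g) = g*(g - 4)*(g - 4)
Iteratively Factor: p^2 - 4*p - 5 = (p - 5)*(p + 1)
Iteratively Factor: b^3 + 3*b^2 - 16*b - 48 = (b + 3)*(b^2 - 16) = (b - 4)*(b + 3)*(b + 4)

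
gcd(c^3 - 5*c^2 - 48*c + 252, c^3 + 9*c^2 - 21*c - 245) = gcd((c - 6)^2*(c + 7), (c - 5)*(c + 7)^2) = c + 7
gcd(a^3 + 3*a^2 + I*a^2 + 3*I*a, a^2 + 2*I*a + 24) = 1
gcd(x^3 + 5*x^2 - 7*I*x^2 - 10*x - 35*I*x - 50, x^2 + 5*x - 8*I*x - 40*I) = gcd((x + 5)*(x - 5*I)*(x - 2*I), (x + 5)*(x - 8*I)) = x + 5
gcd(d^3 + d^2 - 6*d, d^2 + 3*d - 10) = d - 2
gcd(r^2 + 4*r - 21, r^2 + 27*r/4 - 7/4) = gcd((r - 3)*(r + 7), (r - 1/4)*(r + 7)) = r + 7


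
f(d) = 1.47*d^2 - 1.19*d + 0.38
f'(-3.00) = -10.01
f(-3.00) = 17.18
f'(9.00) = 25.27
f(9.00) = 108.74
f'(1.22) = 2.40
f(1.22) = 1.12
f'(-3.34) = -11.01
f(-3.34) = 20.75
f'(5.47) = 14.89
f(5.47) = 37.85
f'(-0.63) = -3.04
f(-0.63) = 1.71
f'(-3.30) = -10.89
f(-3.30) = 20.32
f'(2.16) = 5.16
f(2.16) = 4.67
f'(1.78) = 4.04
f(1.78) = 2.92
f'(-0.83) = -3.63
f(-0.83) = 2.38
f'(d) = 2.94*d - 1.19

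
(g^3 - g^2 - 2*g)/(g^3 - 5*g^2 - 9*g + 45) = g*(g^2 - g - 2)/(g^3 - 5*g^2 - 9*g + 45)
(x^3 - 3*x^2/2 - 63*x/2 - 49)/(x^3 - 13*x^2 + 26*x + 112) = (x + 7/2)/(x - 8)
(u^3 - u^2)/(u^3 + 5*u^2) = (u - 1)/(u + 5)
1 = 1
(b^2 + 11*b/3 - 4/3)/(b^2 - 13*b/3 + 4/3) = (b + 4)/(b - 4)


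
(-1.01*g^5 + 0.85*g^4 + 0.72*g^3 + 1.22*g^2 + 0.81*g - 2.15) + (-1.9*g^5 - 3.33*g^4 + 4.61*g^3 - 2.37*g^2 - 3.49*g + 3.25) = -2.91*g^5 - 2.48*g^4 + 5.33*g^3 - 1.15*g^2 - 2.68*g + 1.1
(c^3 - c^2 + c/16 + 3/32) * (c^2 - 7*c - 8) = c^5 - 8*c^4 - 15*c^3/16 + 245*c^2/32 - 37*c/32 - 3/4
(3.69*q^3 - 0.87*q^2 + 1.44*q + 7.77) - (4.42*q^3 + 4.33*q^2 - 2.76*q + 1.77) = -0.73*q^3 - 5.2*q^2 + 4.2*q + 6.0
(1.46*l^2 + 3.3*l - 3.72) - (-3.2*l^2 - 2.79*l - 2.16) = 4.66*l^2 + 6.09*l - 1.56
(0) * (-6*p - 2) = 0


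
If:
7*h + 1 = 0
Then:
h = -1/7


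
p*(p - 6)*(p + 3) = p^3 - 3*p^2 - 18*p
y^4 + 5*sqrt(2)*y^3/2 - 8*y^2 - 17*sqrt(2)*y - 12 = (y - 2*sqrt(2))*(y + sqrt(2)/2)*(y + sqrt(2))*(y + 3*sqrt(2))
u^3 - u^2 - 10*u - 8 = (u - 4)*(u + 1)*(u + 2)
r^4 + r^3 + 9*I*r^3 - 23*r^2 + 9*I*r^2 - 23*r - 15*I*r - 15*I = (r + 1)*(r + I)*(r + 3*I)*(r + 5*I)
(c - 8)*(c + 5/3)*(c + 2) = c^3 - 13*c^2/3 - 26*c - 80/3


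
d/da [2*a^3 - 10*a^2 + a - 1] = 6*a^2 - 20*a + 1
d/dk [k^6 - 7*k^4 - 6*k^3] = k^2*(6*k^3 - 28*k - 18)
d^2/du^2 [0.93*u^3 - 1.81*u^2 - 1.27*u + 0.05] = 5.58*u - 3.62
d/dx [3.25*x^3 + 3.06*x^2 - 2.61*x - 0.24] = 9.75*x^2 + 6.12*x - 2.61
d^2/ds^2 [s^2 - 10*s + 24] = 2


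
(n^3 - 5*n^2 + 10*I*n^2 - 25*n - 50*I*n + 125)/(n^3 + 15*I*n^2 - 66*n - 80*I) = (n^2 + 5*n*(-1 + I) - 25*I)/(n^2 + 10*I*n - 16)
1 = 1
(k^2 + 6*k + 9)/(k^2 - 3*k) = (k^2 + 6*k + 9)/(k*(k - 3))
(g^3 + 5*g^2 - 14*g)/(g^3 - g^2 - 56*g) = (g - 2)/(g - 8)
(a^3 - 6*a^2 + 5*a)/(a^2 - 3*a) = (a^2 - 6*a + 5)/(a - 3)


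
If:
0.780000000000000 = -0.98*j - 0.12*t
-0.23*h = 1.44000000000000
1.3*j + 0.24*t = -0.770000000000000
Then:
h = -6.26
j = -1.20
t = 3.28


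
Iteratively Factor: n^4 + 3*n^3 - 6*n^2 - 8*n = (n + 4)*(n^3 - n^2 - 2*n) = n*(n + 4)*(n^2 - n - 2) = n*(n + 1)*(n + 4)*(n - 2)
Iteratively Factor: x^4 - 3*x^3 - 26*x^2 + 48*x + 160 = (x - 5)*(x^3 + 2*x^2 - 16*x - 32) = (x - 5)*(x + 2)*(x^2 - 16) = (x - 5)*(x + 2)*(x + 4)*(x - 4)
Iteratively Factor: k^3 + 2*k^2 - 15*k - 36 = (k + 3)*(k^2 - k - 12) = (k + 3)^2*(k - 4)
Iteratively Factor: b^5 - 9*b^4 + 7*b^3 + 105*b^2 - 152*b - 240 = (b + 3)*(b^4 - 12*b^3 + 43*b^2 - 24*b - 80) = (b - 4)*(b + 3)*(b^3 - 8*b^2 + 11*b + 20) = (b - 4)*(b + 1)*(b + 3)*(b^2 - 9*b + 20) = (b - 5)*(b - 4)*(b + 1)*(b + 3)*(b - 4)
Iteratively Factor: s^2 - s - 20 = (s - 5)*(s + 4)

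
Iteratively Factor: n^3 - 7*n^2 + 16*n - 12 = (n - 2)*(n^2 - 5*n + 6) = (n - 2)^2*(n - 3)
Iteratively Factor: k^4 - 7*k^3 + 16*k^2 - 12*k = (k - 2)*(k^3 - 5*k^2 + 6*k) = (k - 3)*(k - 2)*(k^2 - 2*k) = k*(k - 3)*(k - 2)*(k - 2)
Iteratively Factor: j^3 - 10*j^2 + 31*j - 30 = (j - 2)*(j^2 - 8*j + 15) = (j - 5)*(j - 2)*(j - 3)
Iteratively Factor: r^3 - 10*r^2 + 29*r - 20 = (r - 1)*(r^2 - 9*r + 20) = (r - 5)*(r - 1)*(r - 4)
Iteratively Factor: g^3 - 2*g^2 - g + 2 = (g - 2)*(g^2 - 1) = (g - 2)*(g - 1)*(g + 1)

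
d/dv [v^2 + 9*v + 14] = 2*v + 9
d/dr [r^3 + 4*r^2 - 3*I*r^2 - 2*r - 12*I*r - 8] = 3*r^2 + r*(8 - 6*I) - 2 - 12*I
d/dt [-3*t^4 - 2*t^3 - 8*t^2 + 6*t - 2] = -12*t^3 - 6*t^2 - 16*t + 6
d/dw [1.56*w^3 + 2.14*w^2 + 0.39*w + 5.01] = 4.68*w^2 + 4.28*w + 0.39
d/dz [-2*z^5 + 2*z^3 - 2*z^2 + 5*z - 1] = -10*z^4 + 6*z^2 - 4*z + 5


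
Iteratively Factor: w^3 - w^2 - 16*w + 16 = (w + 4)*(w^2 - 5*w + 4) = (w - 4)*(w + 4)*(w - 1)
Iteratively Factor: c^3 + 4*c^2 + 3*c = (c + 1)*(c^2 + 3*c) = c*(c + 1)*(c + 3)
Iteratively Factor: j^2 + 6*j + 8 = (j + 4)*(j + 2)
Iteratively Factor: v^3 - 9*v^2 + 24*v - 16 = (v - 1)*(v^2 - 8*v + 16) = (v - 4)*(v - 1)*(v - 4)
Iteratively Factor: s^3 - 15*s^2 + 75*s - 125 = (s - 5)*(s^2 - 10*s + 25) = (s - 5)^2*(s - 5)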